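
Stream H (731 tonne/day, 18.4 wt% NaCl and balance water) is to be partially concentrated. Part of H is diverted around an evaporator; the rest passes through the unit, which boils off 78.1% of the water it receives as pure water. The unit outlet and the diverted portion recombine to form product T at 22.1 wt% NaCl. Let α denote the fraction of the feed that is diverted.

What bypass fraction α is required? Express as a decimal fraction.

0.737

All 731×0.184 = 134.5 tonne/day of NaCl reaches T, so T = 134.5/0.221 = 608.62 tonne/day and vapour = 122.38 tonne/day.
The evaporator receives (1−α)·731 of feed at 0.816 water and removes 0.781 of that water:
0.781×0.816×(1−α)×731 = 122.38
(1−α) = 122.38/465.86 = 0.2627;  α = 0.7373.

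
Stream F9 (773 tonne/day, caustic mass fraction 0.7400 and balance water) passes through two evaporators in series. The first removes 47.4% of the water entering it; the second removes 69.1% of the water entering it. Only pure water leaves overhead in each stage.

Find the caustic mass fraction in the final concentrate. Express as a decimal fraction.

0.9460

water in feed = 773×0.260 = 200.98 tonne/day.
After stage 1: water left = (1−0.474)×200.98 = 105.72; stream total = 677.74 tonne/day.
After stage 2: water left = (1−0.691)×105.72 = 32.666; final concentrate = 604.69 tonne/day.
caustic fraction = 572.02/604.69 = 0.9460.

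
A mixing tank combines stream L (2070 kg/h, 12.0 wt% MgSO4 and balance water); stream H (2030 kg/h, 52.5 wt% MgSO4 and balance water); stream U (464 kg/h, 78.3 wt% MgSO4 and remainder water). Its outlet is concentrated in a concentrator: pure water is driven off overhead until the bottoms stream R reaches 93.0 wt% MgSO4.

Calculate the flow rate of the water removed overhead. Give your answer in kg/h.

MgSO4 entering = 2070×0.120 + 2030×0.525 + 464×0.783 = 1677.5 kg/h.
All MgSO4 reports to R, so R = 1677.5/0.930 = 1803.7 kg/h.
Total feed = 4564 kg/h; overhead = 4564 − 1803.7 = 2760.3 kg/h.

2760 kg/h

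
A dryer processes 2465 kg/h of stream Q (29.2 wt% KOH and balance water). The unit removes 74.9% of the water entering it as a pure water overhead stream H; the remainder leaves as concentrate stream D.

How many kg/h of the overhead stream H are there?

water entering = 2465×0.708 = 1745.2 kg/h; overhead removed = 0.749×1745.2 = 1307.2 kg/h.

1307 kg/h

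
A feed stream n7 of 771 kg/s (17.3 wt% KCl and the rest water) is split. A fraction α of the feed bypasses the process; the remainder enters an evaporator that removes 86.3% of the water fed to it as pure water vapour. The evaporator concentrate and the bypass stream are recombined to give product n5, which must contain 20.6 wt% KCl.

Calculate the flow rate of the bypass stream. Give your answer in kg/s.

All 771×0.173 = 133.38 kg/s of KCl reaches n5, so n5 = 133.38/0.206 = 647.49 kg/s and vapour = 123.51 kg/s.
The evaporator receives (1−α)·771 of feed at 0.827 water and removes 0.863 of that water:
0.863×0.827×(1−α)×771 = 123.51
(1−α) = 123.51/550.26 = 0.2245;  α = 0.7755.
Bypass flow = 0.7755×771 = 597.94 kg/s.

597.9 kg/s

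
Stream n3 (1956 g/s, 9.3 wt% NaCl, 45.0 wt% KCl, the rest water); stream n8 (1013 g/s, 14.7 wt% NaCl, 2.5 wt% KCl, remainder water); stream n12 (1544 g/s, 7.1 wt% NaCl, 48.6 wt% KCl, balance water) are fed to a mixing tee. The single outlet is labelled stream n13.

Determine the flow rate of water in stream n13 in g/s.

2417 g/s

water out = water in = 1956×0.457 + 1013×0.828 + 1544×0.443 = 2416.6 g/s.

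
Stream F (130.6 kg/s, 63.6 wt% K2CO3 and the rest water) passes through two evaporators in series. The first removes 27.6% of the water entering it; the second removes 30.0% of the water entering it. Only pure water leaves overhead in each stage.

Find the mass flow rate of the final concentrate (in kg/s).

107.2 kg/s

water in feed = 130.6×0.364 = 47.538 kg/s.
After stage 1: water left = (1−0.276)×47.538 = 34.418; stream total = 117.48 kg/s.
After stage 2: water left = (1−0.300)×34.418 = 24.092; final concentrate = 107.15 kg/s.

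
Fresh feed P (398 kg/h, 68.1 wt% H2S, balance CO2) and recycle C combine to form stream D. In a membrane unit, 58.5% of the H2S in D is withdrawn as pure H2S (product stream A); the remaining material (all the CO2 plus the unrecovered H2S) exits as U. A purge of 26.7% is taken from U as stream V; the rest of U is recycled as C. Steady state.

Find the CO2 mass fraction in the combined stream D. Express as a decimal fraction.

0.550

CO2 enters only via P and leaves only via the purge: 398×0.319 = 0.267×(CO2 in U), and the membrane unit passes all CO2, so CO2 in D = CO2 in U = 475.51 kg/h.
H2S in D: m_A = 398×0.681 + (1−0.267)·(1−0.585)·m_A, so m_A = 271.04/0.6958 = 389.53 kg/h.
D = 389.53 + 475.51 = 865.04 kg/h.
CO2 fraction in D = 475.51/865.04 = 0.550.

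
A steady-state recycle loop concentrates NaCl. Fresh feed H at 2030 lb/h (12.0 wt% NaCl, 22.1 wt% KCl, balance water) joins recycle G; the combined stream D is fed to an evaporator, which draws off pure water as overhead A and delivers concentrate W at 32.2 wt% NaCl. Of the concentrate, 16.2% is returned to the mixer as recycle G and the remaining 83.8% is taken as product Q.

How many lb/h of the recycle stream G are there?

146.2 lb/h

Overall NaCl balance (none leaves overhead): NaCl in fresh feed = NaCl in product, i.e. 2030×0.120 = (1−0.162)·W·0.322.
W = 243.6/(0.322×0.838) = 902.77 lb/h.
Recycle G = 0.162×902.77 = 146.25 lb/h.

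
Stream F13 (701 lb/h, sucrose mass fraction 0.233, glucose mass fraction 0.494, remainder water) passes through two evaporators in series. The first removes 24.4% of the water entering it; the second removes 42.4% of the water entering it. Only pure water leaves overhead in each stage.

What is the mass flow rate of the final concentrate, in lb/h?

593 lb/h

water in feed = 701×0.273 = 191.37 lb/h.
After stage 1: water left = (1−0.244)×191.37 = 144.68; stream total = 654.3 lb/h.
After stage 2: water left = (1−0.424)×144.68 = 83.335; final concentrate = 592.96 lb/h.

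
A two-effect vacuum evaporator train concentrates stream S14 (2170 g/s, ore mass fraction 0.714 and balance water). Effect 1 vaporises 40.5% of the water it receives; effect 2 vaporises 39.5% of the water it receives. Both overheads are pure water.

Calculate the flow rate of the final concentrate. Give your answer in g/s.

water in feed = 2170×0.286 = 620.62 g/s.
After stage 1: water left = (1−0.405)×620.62 = 369.27; stream total = 1918.6 g/s.
After stage 2: water left = (1−0.395)×369.27 = 223.41; final concentrate = 1772.8 g/s.

1773 g/s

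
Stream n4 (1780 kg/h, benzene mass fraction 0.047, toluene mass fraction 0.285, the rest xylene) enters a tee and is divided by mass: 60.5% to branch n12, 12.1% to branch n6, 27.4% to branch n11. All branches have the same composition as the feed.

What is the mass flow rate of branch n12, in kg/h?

Branch n12 flow = 0.605×1780 = 1076.9 kg/h.

1077 kg/h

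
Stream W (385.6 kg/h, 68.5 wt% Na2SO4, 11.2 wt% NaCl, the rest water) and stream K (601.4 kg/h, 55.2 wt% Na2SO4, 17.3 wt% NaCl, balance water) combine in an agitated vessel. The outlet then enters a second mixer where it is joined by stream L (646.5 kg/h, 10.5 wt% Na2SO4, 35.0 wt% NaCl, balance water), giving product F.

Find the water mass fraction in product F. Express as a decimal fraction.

0.365

Overall, product flow = 1633.5 kg/h.
water in = 385.6×0.203 + 601.4×0.275 + 646.5×0.545 = 596 kg/h.
water fraction in F = 0.365.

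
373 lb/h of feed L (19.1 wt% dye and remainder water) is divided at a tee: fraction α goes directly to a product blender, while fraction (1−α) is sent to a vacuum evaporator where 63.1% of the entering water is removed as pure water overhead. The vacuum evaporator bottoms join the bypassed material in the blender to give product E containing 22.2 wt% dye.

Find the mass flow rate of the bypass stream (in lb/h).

271 lb/h

All 373×0.191 = 71.243 lb/h of dye reaches E, so E = 71.243/0.222 = 320.91 lb/h and vapour = 52.086 lb/h.
The evaporator receives (1−α)·373 of feed at 0.809 water and removes 0.631 of that water:
0.631×0.809×(1−α)×373 = 52.086
(1−α) = 52.086/190.41 = 0.2735;  α = 0.7265.
Bypass flow = 0.7265×373 = 270.97 lb/h.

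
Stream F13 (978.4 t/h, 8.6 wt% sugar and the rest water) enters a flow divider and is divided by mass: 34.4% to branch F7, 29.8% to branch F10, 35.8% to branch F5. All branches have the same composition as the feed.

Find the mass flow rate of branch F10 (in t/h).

291.6 t/h

Branch F10 flow = 0.298×978.4 = 291.56 t/h.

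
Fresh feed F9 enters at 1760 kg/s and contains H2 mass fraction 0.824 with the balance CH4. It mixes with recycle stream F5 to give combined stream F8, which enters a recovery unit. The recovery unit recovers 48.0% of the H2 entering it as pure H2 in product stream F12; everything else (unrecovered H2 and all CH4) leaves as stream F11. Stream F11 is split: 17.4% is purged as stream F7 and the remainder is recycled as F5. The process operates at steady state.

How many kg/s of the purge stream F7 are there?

539.8 kg/s

CH4 enters only via F9 and leaves only via the purge: 1760×0.176 = 0.174×(CH4 in F11), and the recovery unit passes all CH4, so CH4 in F8 = CH4 in F11 = 1780.2 kg/s.
H2 in F8: m_A = 1760×0.824 + (1−0.174)·(1−0.480)·m_A, so m_A = 1450.2/0.5705 = 2542.1 kg/s.
F11 = (1−0.480)×2542.1 + 1780.2 = 3102.1 kg/s.
Purge F7 = 0.174×3102.1 = 539.77 kg/s.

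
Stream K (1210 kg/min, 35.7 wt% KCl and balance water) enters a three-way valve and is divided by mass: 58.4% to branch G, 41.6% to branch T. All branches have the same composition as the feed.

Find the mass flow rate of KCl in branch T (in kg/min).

179.7 kg/min

Branch T total = 0.416×1210 = 503.36 kg/min.
KCl in T = 0.357×503.36 = 179.7 kg/min.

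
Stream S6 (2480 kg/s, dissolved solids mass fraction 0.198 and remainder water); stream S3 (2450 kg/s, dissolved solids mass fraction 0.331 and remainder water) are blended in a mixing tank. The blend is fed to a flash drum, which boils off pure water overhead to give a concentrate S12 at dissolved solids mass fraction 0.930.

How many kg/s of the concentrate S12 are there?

1400 kg/s

dissolved solids entering = 2480×0.198 + 2450×0.331 = 1302 kg/s.
All dissolved solids reports to S12, so S12 = 1302/0.930 = 1400 kg/s.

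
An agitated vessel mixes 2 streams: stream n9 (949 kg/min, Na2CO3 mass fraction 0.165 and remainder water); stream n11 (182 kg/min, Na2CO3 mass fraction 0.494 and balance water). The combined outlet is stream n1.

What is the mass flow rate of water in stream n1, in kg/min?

water out = water in = 949×0.835 + 182×0.506 = 884.51 kg/min.

884.5 kg/min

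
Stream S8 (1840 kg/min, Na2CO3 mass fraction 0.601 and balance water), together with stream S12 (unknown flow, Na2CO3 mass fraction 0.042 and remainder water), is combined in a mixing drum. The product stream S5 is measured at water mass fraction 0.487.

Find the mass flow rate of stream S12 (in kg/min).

Let S12 be the unknown flow. Total out = 1840 + S12.
water balance: 734.16 + 0.958·S12 = 0.487·(1840 + S12)
(0.958 − 0.487)·S12 = 0.487×1840 − 734.16 = 161.92
S12 = 161.92 / 0.471 = 343.78 kg/min

343.8 kg/min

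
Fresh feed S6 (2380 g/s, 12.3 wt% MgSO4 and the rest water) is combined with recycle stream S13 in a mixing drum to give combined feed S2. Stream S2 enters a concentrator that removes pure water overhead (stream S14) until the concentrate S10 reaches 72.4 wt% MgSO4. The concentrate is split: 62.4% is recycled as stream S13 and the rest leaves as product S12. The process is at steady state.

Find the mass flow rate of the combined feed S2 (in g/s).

3051 g/s

Overall MgSO4 balance (none leaves overhead): MgSO4 in fresh feed = MgSO4 in product, i.e. 2380×0.123 = (1−0.624)·S10·0.724.
S10 = 292.74/(0.724×0.376) = 1075.4 g/s.
Recycle S13 = 0.624×1075.4 = 671.03 g/s.
Combined feed S2 = 2380 + 671.03 = 3051 g/s.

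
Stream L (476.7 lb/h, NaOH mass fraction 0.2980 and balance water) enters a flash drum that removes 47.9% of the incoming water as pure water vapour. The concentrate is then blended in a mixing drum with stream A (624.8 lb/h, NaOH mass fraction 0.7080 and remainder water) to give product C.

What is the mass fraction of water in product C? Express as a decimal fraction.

Vapour removed = 0.479×0.702×476.7 = 160.29 lb/h; concentrate = 316.41 lb/h.
water reaching the mixer = 174.35 (from concentrate) + 624.8×0.292 = 356.79 lb/h.
Product flow = 316.41 + 624.8 = 941.21 lb/h; water fraction = 0.3791.

0.3791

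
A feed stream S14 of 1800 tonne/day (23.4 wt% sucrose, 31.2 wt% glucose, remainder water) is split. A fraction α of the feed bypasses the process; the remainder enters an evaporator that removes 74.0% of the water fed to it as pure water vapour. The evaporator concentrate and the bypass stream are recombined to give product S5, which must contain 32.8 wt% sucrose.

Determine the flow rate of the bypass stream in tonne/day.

264.5 tonne/day

All 1800×0.234 = 421.2 tonne/day of sucrose reaches S5, so S5 = 421.2/0.328 = 1284.1 tonne/day and vapour = 515.85 tonne/day.
The evaporator receives (1−α)·1800 of feed at 0.454 water and removes 0.740 of that water:
0.740×0.454×(1−α)×1800 = 515.85
(1−α) = 515.85/604.73 = 0.8530;  α = 0.1470.
Bypass flow = 0.1470×1800 = 264.54 tonne/day.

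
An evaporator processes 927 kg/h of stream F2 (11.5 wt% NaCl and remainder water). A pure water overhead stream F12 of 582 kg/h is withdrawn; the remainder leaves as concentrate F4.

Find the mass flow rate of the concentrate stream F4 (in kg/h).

345 kg/h

Concentrate = 927 − 582 = 345 kg/h.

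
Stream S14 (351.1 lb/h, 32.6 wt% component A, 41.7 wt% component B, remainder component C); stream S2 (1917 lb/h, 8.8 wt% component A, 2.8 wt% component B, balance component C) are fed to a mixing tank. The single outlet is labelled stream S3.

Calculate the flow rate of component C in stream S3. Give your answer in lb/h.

component C out = component C in = 351.1×0.257 + 1917×0.884 = 1784.9 lb/h.

1785 lb/h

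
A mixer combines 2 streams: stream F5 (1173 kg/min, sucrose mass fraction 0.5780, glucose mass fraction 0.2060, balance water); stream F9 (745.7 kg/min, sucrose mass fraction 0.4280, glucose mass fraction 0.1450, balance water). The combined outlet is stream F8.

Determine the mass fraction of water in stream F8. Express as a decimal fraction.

Total flow out = 1173 + 745.7 = 1918.7 kg/min.
water in = 1173×0.216 + 745.7×0.427 = 571.78 kg/min.
water mass fraction in F8 = 571.78/1918.7 = 0.2980.

0.2980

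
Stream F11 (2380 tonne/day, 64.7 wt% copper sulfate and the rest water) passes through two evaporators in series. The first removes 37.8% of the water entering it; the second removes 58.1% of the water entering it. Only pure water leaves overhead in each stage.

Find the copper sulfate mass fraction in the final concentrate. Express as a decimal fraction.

water in feed = 2380×0.353 = 840.14 tonne/day.
After stage 1: water left = (1−0.378)×840.14 = 522.57; stream total = 2062.4 tonne/day.
After stage 2: water left = (1−0.581)×522.57 = 218.96; final concentrate = 1758.8 tonne/day.
copper sulfate fraction = 1539.9/1758.8 = 0.8755.

0.8755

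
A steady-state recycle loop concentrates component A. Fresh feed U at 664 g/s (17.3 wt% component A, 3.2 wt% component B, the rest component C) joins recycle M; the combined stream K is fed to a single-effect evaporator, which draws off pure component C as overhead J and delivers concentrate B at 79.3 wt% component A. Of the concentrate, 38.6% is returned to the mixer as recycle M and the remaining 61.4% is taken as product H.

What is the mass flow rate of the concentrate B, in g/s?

235.9 g/s

Overall component A balance (none leaves overhead): component A in fresh feed = component A in product, i.e. 664×0.173 = (1−0.386)·B·0.793.
B = 114.87/(0.793×0.614) = 235.92 g/s.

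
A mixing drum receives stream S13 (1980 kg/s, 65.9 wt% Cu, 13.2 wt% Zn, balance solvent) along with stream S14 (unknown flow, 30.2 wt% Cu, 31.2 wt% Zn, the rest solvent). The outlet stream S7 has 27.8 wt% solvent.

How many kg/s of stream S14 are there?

1265 kg/s

Let S14 be the unknown flow. Total out = 1980 + S14.
solvent balance: 413.82 + 0.386·S14 = 0.278·(1980 + S14)
(0.386 − 0.278)·S14 = 0.278×1980 − 413.82 = 136.62
S14 = 136.62 / 0.108 = 1265 kg/s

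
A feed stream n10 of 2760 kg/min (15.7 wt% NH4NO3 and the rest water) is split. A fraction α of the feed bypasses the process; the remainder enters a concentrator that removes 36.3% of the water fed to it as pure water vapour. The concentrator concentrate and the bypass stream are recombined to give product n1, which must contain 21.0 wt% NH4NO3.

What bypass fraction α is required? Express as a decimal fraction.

All 2760×0.157 = 433.32 kg/min of NH4NO3 reaches n1, so n1 = 433.32/0.210 = 2063.4 kg/min and vapour = 696.57 kg/min.
The evaporator receives (1−α)·2760 of feed at 0.843 water and removes 0.363 of that water:
0.363×0.843×(1−α)×2760 = 696.57
(1−α) = 696.57/844.58 = 0.8248;  α = 0.1752.

0.175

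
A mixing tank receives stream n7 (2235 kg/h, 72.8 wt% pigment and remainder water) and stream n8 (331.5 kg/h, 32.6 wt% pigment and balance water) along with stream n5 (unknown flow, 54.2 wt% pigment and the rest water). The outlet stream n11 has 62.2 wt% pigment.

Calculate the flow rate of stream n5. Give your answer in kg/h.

1735 kg/h

Let n5 be the unknown flow. Total out = 2566.5 + n5.
pigment balance: 1735.1 + 0.542·n5 = 0.622·(2566.5 + n5)
(0.542 − 0.622)·n5 = 0.622×2566.5 − 1735.1 = -138.79
n5 = -138.79 / -0.080 = 1734.8 kg/h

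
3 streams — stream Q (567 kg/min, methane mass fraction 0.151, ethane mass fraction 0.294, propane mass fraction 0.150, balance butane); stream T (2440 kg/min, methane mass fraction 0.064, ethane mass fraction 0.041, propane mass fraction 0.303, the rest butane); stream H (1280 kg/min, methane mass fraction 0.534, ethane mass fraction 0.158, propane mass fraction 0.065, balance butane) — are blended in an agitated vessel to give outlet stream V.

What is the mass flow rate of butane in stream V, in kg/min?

butane out = butane in = 567×0.405 + 2440×0.592 + 1280×0.243 = 1985.2 kg/min.

1985 kg/min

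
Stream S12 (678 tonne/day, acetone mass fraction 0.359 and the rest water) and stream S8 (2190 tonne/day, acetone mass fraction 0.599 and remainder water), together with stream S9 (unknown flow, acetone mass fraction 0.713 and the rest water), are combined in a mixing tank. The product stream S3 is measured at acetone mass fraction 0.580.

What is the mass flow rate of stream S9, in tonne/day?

Let S9 be the unknown flow. Total out = 2868 + S9.
acetone balance: 1555.2 + 0.713·S9 = 0.580·(2868 + S9)
(0.713 − 0.580)·S9 = 0.580×2868 − 1555.2 = 108.23
S9 = 108.23 / 0.133 = 813.74 tonne/day

813.7 tonne/day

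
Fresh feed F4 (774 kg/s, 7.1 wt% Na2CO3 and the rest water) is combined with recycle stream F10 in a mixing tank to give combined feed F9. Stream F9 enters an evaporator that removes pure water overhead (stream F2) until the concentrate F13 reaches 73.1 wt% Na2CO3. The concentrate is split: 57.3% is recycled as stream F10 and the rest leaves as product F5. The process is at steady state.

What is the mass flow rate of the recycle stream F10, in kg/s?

100.9 kg/s

Overall Na2CO3 balance (none leaves overhead): Na2CO3 in fresh feed = Na2CO3 in product, i.e. 774×0.071 = (1−0.573)·F13·0.731.
F13 = 54.954/(0.731×0.427) = 176.06 kg/s.
Recycle F10 = 0.573×176.06 = 100.88 kg/s.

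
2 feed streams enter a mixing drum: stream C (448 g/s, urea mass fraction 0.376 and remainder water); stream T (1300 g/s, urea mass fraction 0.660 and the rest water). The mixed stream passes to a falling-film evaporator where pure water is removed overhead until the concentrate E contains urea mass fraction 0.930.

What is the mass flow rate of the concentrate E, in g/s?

urea entering = 448×0.376 + 1300×0.660 = 1026.4 g/s.
All urea reports to E, so E = 1026.4/0.930 = 1103.7 g/s.

1104 g/s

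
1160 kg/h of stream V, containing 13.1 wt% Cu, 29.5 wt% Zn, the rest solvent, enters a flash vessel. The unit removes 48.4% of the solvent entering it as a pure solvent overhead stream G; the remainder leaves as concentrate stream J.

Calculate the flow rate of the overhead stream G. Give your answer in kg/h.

solvent entering = 1160×0.574 = 665.84 kg/h; overhead removed = 0.484×665.84 = 322.27 kg/h.

322.3 kg/h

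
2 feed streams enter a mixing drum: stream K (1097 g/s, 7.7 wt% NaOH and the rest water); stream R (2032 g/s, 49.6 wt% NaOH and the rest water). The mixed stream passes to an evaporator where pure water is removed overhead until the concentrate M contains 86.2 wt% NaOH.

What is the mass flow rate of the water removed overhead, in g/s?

NaOH entering = 1097×0.077 + 2032×0.496 = 1092.3 g/s.
All NaOH reports to M, so M = 1092.3/0.862 = 1267.2 g/s.
Total feed = 3129 g/s; overhead = 3129 − 1267.2 = 1861.8 g/s.

1862 g/s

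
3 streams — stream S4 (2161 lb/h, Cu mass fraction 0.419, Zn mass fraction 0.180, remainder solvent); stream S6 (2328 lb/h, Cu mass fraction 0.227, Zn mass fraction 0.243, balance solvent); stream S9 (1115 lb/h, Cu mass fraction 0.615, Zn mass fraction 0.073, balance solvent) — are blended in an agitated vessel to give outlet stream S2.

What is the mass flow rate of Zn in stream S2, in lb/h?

Zn out = Zn in = 2161×0.180 + 2328×0.243 + 1115×0.073 = 1036.1 lb/h.

1036 lb/h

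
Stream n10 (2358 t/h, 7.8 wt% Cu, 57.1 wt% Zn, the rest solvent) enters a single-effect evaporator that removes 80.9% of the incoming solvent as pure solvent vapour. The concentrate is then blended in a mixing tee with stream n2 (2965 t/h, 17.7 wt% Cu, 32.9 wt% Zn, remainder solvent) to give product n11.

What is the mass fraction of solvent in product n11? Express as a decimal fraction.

Vapour removed = 0.809×0.351×2358 = 669.58 t/h; concentrate = 1688.4 t/h.
solvent reaching the mixer = 158.08 (from concentrate) + 2965×0.494 = 1622.8 t/h.
Product flow = 1688.4 + 2965 = 4653.4 t/h; solvent fraction = 0.349.

0.349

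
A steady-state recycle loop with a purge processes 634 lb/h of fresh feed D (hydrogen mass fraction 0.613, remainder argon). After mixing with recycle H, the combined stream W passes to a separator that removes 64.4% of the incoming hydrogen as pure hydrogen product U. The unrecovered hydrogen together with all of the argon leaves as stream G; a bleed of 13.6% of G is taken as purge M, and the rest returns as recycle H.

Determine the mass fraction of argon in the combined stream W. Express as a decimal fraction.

argon enters only via D and leaves only via the purge: 634×0.387 = 0.136×(argon in G), and the separator passes all argon, so argon in W = argon in G = 1804.1 lb/h.
hydrogen in W: m_A = 634×0.613 + (1−0.136)·(1−0.644)·m_A, so m_A = 388.64/0.6924 = 561.28 lb/h.
W = 561.28 + 1804.1 = 2365.4 lb/h.
argon fraction in W = 1804.1/2365.4 = 0.763.

0.763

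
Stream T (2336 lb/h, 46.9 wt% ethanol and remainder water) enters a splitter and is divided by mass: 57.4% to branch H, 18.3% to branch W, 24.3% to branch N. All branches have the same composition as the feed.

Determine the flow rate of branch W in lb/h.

427.5 lb/h

Branch W flow = 0.183×2336 = 427.49 lb/h.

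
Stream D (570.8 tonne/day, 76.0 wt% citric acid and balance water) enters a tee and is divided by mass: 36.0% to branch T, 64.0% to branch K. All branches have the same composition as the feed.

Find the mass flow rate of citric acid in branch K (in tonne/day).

277.6 tonne/day

Branch K total = 0.640×570.8 = 365.31 tonne/day.
citric acid in K = 0.760×365.31 = 277.64 tonne/day.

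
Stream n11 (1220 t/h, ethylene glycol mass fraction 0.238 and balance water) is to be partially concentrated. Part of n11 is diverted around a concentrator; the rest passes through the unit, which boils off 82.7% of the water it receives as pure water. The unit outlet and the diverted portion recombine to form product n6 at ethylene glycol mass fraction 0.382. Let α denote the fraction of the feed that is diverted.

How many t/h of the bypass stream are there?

490.2 t/h

All 1220×0.238 = 290.36 t/h of ethylene glycol reaches n6, so n6 = 290.36/0.382 = 760.1 t/h and vapour = 459.9 t/h.
The evaporator receives (1−α)·1220 of feed at 0.762 water and removes 0.827 of that water:
0.827×0.762×(1−α)×1220 = 459.9
(1−α) = 459.9/768.81 = 0.5982;  α = 0.4018.
Bypass flow = 0.4018×1220 = 490.21 t/h.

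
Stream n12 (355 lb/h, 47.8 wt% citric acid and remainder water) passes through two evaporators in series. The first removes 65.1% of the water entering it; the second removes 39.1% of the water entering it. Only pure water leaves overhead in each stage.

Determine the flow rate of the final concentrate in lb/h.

209.1 lb/h

water in feed = 355×0.522 = 185.31 lb/h.
After stage 1: water left = (1−0.651)×185.31 = 64.673; stream total = 234.36 lb/h.
After stage 2: water left = (1−0.391)×64.673 = 39.386; final concentrate = 209.08 lb/h.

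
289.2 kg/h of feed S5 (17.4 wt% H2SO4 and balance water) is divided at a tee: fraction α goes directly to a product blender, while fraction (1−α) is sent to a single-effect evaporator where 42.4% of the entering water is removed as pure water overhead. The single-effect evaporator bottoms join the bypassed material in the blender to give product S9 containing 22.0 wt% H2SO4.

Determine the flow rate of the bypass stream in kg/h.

116.5 kg/h

All 289.2×0.174 = 50.321 kg/h of H2SO4 reaches S9, so S9 = 50.321/0.220 = 228.73 kg/h and vapour = 60.469 kg/h.
The evaporator receives (1−α)·289.2 of feed at 0.826 water and removes 0.424 of that water:
0.424×0.826×(1−α)×289.2 = 60.469
(1−α) = 60.469/101.28 = 0.5970;  α = 0.4030.
Bypass flow = 0.4030×289.2 = 116.54 kg/h.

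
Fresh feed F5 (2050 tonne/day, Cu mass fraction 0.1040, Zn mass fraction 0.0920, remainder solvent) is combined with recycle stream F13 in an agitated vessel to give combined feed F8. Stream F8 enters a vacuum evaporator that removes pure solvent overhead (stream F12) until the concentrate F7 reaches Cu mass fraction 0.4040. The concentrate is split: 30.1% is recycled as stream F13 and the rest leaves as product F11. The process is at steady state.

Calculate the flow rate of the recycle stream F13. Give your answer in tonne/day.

227.2 tonne/day

Overall Cu balance (none leaves overhead): Cu in fresh feed = Cu in product, i.e. 2050×0.104 = (1−0.301)·F7·0.404.
F7 = 213.2/(0.404×0.699) = 754.97 tonne/day.
Recycle F13 = 0.301×754.97 = 227.25 tonne/day.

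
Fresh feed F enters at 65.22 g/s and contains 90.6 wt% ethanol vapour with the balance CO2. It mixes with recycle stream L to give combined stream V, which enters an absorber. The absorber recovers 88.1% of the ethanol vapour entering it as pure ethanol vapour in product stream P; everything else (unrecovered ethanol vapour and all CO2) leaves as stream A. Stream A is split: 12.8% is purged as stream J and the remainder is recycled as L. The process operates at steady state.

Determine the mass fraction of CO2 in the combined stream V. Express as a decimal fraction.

0.4208

CO2 enters only via F and leaves only via the purge: 65.22×0.094 = 0.128×(CO2 in A), and the absorber passes all CO2, so CO2 in V = CO2 in A = 47.896 g/s.
ethanol vapour in V: m_A = 65.22×0.906 + (1−0.128)·(1−0.881)·m_A, so m_A = 59.089/0.8962 = 65.931 g/s.
V = 65.931 + 47.896 = 113.83 g/s.
CO2 fraction in V = 47.896/113.83 = 0.4208.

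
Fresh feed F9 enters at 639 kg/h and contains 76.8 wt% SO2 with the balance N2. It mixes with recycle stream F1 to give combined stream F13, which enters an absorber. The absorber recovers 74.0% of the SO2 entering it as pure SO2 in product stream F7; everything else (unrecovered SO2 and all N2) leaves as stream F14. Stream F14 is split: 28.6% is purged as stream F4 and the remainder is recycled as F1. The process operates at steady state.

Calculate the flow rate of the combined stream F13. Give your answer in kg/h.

N2 enters only via F9 and leaves only via the purge: 639×0.232 = 0.286×(N2 in F14), and the absorber passes all N2, so N2 in F13 = N2 in F14 = 518.35 kg/h.
SO2 in F13: m_A = 639×0.768 + (1−0.286)·(1−0.740)·m_A, so m_A = 490.75/0.8144 = 602.62 kg/h.
F13 = 602.62 + 518.35 = 1121 kg/h.

1121 kg/h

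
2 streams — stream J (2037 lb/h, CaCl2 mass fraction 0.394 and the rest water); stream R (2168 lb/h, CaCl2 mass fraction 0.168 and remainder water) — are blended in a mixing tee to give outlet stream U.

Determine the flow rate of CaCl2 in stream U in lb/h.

CaCl2 out = CaCl2 in = 2037×0.394 + 2168×0.168 = 1166.8 lb/h.

1167 lb/h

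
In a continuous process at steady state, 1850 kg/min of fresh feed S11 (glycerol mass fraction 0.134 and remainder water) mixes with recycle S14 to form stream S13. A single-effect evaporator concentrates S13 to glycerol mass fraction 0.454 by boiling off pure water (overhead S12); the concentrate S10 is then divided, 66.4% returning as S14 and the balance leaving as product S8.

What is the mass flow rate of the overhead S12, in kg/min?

Overall glycerol balance (none leaves overhead): glycerol in fresh feed = glycerol in product, i.e. 1850×0.134 = (1−0.664)·S10·0.454.
S10 = 247.9/(0.454×0.336) = 1625.1 kg/min.
Recycle S14 = 0.664×1625.1 = 1079.1 kg/min.
Combined feed S13 = 1850 + 1079.1 = 2929.1 kg/min.
Overhead S12 = S13 − S10 = 2929.1 − 1625.1 = 1304 kg/min.

1304 kg/min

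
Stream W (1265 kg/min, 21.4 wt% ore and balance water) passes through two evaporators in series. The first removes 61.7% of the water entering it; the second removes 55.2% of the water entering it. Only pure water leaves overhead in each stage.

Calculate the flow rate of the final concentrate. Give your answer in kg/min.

water in feed = 1265×0.786 = 994.29 kg/min.
After stage 1: water left = (1−0.617)×994.29 = 380.81; stream total = 651.52 kg/min.
After stage 2: water left = (1−0.552)×380.81 = 170.6; final concentrate = 441.31 kg/min.

441.3 kg/min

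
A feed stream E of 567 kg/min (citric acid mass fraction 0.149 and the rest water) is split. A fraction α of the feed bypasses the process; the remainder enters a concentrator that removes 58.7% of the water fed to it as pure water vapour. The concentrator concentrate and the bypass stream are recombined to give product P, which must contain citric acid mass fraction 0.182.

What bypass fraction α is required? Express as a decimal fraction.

All 567×0.149 = 84.483 kg/min of citric acid reaches P, so P = 84.483/0.182 = 464.19 kg/min and vapour = 102.81 kg/min.
The evaporator receives (1−α)·567 of feed at 0.851 water and removes 0.587 of that water:
0.587×0.851×(1−α)×567 = 102.81
(1−α) = 102.81/283.24 = 0.3630;  α = 0.6370.

0.637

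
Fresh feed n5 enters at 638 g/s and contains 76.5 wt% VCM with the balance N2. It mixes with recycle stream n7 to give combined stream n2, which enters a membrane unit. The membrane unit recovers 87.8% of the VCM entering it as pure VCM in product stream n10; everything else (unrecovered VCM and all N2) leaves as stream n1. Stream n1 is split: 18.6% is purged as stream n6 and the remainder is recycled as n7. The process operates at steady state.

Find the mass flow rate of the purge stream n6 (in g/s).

N2 enters only via n5 and leaves only via the purge: 638×0.235 = 0.186×(N2 in n1), and the membrane unit passes all N2, so N2 in n2 = N2 in n1 = 806.08 g/s.
VCM in n2: m_A = 638×0.765 + (1−0.186)·(1−0.878)·m_A, so m_A = 488.07/0.9007 = 541.88 g/s.
n1 = (1−0.878)×541.88 + 806.08 = 872.19 g/s.
Purge n6 = 0.186×872.19 = 162.23 g/s.

162.2 g/s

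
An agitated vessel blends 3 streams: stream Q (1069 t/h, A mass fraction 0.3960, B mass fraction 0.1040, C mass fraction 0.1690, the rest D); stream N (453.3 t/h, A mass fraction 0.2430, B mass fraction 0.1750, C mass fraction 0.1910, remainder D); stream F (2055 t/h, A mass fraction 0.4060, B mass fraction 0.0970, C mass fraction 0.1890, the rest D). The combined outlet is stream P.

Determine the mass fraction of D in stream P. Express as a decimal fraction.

0.3254

Total flow out = 1069 + 453.3 + 2055 = 3577.3 t/h.
D in = 1069×0.331 + 453.3×0.391 + 2055×0.308 = 1164 t/h.
D mass fraction in P = 1164/3577.3 = 0.3254.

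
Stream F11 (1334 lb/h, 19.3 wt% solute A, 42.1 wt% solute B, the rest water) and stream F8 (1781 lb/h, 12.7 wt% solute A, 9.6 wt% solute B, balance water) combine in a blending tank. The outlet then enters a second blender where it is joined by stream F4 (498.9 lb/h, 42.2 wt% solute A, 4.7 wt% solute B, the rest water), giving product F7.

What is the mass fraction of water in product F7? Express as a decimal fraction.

Overall, product flow = 3613.9 lb/h.
water in = 1334×0.386 + 1781×0.777 + 498.9×0.531 = 2163.7 lb/h.
water fraction in F7 = 0.5987.

0.5987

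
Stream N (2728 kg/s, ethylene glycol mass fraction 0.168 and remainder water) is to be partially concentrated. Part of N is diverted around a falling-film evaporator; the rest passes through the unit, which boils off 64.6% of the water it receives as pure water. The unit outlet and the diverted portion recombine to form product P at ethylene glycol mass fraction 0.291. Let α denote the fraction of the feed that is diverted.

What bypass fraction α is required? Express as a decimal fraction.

All 2728×0.168 = 458.3 kg/s of ethylene glycol reaches P, so P = 458.3/0.291 = 1574.9 kg/s and vapour = 1153.1 kg/s.
The evaporator receives (1−α)·2728 of feed at 0.832 water and removes 0.646 of that water:
0.646×0.832×(1−α)×2728 = 1153.1
(1−α) = 1153.1/1466.2 = 0.7864;  α = 0.2136.

0.214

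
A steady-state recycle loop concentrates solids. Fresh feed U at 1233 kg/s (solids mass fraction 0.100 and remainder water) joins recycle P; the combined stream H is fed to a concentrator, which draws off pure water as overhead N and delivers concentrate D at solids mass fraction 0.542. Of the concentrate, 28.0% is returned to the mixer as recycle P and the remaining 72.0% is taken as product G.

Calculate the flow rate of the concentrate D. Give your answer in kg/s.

Overall solids balance (none leaves overhead): solids in fresh feed = solids in product, i.e. 1233×0.100 = (1−0.280)·D·0.542.
D = 123.3/(0.542×0.720) = 315.96 kg/s.

316 kg/s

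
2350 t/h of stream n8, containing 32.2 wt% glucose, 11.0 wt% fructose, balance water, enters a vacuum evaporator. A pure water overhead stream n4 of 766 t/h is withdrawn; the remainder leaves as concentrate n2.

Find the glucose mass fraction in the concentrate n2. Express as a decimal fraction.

glucose is not removed: 2350×0.322 = 756.7 t/h of glucose enters n2.
Concentrate = 2350 − 766 = 1584 t/h.
Mass fraction = 756.7/1584 = 0.478.

0.478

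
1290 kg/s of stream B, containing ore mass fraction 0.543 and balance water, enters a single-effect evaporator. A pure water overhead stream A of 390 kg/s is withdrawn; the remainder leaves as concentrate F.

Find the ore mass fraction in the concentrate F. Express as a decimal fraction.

0.778

ore is not removed: 1290×0.543 = 700.47 kg/s of ore enters F.
Concentrate = 1290 − 390 = 900 kg/s.
Mass fraction = 700.47/900 = 0.778.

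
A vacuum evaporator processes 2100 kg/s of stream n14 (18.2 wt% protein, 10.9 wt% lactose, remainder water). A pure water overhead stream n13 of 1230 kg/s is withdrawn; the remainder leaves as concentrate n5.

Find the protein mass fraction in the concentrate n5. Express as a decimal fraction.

0.4393

protein is not removed: 2100×0.182 = 382.2 kg/s of protein enters n5.
Concentrate = 2100 − 1230 = 870 kg/s.
Mass fraction = 382.2/870 = 0.4393.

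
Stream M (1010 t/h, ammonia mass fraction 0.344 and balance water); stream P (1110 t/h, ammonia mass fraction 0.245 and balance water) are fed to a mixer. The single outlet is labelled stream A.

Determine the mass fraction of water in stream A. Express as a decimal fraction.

0.708

Total flow out = 1010 + 1110 = 2120 t/h.
water in = 1010×0.656 + 1110×0.755 = 1500.6 t/h.
water mass fraction in A = 1500.6/2120 = 0.708.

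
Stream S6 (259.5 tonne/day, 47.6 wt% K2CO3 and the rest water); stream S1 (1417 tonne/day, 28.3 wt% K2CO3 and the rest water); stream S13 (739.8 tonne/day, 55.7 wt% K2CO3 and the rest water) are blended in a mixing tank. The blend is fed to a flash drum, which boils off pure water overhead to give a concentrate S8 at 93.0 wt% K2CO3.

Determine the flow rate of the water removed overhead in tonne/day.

1409 tonne/day

K2CO3 entering = 259.5×0.476 + 1417×0.283 + 739.8×0.557 = 936.6 tonne/day.
All K2CO3 reports to S8, so S8 = 936.6/0.930 = 1007.1 tonne/day.
Total feed = 2416.3 tonne/day; overhead = 2416.3 − 1007.1 = 1409.2 tonne/day.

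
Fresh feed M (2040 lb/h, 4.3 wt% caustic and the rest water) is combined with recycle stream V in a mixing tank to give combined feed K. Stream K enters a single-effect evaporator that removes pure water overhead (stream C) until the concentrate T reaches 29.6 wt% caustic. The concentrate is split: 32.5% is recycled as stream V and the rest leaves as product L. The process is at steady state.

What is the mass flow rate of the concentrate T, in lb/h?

Overall caustic balance (none leaves overhead): caustic in fresh feed = caustic in product, i.e. 2040×0.043 = (1−0.325)·T·0.296.
T = 87.72/(0.296×0.675) = 439.04 lb/h.

439 lb/h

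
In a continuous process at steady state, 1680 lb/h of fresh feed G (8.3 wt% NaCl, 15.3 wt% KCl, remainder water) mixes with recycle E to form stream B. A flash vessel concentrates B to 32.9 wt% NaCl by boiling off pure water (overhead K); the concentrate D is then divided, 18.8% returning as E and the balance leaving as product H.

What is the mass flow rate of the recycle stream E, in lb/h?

Overall NaCl balance (none leaves overhead): NaCl in fresh feed = NaCl in product, i.e. 1680×0.083 = (1−0.188)·D·0.329.
D = 139.44/(0.329×0.812) = 521.96 lb/h.
Recycle E = 0.188×521.96 = 98.128 lb/h.

98.13 lb/h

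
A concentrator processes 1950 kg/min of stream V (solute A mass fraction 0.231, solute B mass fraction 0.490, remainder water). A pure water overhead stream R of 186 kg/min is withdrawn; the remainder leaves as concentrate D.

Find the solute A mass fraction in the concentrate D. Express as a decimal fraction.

0.255

solute A is not removed: 1950×0.231 = 450.45 kg/min of solute A enters D.
Concentrate = 1950 − 186 = 1764 kg/min.
Mass fraction = 450.45/1764 = 0.255.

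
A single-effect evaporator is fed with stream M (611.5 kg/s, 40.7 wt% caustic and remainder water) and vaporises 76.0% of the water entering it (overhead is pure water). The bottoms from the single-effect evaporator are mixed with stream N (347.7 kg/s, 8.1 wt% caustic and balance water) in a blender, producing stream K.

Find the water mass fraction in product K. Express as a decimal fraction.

Vapour removed = 0.760×0.593×611.5 = 275.59 kg/s; concentrate = 335.91 kg/s.
water reaching the mixer = 87.029 (from concentrate) + 347.7×0.919 = 406.56 kg/s.
Product flow = 335.91 + 347.7 = 683.61 kg/s; water fraction = 0.595.

0.595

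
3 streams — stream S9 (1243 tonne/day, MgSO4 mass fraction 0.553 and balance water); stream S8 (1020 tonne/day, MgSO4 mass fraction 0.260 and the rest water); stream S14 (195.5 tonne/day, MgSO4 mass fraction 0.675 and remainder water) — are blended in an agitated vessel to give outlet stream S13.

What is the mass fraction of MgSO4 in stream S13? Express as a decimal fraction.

0.441

Total flow out = 1243 + 1020 + 195.5 = 2458.5 tonne/day.
MgSO4 in = 1243×0.553 + 1020×0.260 + 195.5×0.675 = 1084.5 tonne/day.
MgSO4 mass fraction in S13 = 1084.5/2458.5 = 0.441.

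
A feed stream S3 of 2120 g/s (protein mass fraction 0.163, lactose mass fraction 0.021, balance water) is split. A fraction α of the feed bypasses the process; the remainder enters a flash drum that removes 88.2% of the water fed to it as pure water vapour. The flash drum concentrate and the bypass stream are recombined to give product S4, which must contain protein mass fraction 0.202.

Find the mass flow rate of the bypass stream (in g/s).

1551 g/s

All 2120×0.163 = 345.56 g/s of protein reaches S4, so S4 = 345.56/0.202 = 1710.7 g/s and vapour = 409.31 g/s.
The evaporator receives (1−α)·2120 of feed at 0.816 water and removes 0.882 of that water:
0.882×0.816×(1−α)×2120 = 409.31
(1−α) = 409.31/1525.8 = 0.2683;  α = 0.7317.
Bypass flow = 0.7317×2120 = 1551.3 g/s.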